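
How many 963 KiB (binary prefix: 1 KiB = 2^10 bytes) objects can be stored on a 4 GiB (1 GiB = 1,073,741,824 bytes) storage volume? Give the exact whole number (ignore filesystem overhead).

4,355

Capacity: 4 GiB = 4,294,967,296 bytes
Per item: 963 KiB = 986,112 bytes
⌊4,294,967,296 / 986,112⌋ = 4,355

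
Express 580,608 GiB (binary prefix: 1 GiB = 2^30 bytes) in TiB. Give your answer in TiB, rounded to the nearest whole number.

580,608 GiB = 580,608 × 2^30 bytes = 623,423,092,948,992 bytes
1 TiB = 1,099,511,627,776 bytes
623,423,092,948,992 / 1,099,511,627,776 = 567 TiB

567 TiB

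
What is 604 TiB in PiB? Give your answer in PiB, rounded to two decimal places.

604 TiB × 1,099,511,627,776 bytes/TiB = 664,105,023,176,704 bytes
1 PiB = 1,125,899,906,842,624 bytes
664,105,023,176,704 / 1,125,899,906,842,624 = 0.59 PiB

0.59 PiB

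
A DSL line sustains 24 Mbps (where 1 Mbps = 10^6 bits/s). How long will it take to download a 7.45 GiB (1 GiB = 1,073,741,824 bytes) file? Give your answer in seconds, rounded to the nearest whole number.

7.45 GiB = 7,999,376,588.8 bytes = 63,995,012,710.4 bits
24 Mbps = 24,000,000 bits/s
time = 63,995,012,710.4 / 24,000,000 = 2,666 s

2,666 seconds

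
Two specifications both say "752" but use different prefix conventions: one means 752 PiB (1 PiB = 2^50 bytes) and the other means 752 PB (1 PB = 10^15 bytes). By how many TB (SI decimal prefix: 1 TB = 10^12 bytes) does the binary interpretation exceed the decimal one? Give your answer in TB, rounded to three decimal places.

752 PiB = 752 × 1,125,899,906,842,624 = 846,676,729,945,653,248 bytes
752 PB = 752 × 1,000,000,000,000,000 = 752,000,000,000,000,000 bytes
difference = 94,676,729,945,653,248 bytes
94,676,729,945,653,248 / 1,000,000,000,000 = 94,676.730 TB

94,676.730 TB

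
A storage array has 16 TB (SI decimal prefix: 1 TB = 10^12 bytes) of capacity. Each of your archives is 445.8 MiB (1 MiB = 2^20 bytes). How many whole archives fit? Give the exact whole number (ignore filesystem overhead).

Capacity: 16 TB = 16,000,000,000,000 bytes
Per item: 445.8 MiB = 467,455,180.8 bytes
⌊16,000,000,000,000 / 467,455,180.8⌋ = 34,227

34,227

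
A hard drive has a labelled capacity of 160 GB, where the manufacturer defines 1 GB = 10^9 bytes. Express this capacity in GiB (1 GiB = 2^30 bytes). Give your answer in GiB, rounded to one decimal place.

149.0 GiB

160 GB = 160 × 10^9 bytes = 160,000,000,000 bytes
1 GiB = 1,073,741,824 bytes
160,000,000,000 / 1,073,741,824 = 149.0 GiB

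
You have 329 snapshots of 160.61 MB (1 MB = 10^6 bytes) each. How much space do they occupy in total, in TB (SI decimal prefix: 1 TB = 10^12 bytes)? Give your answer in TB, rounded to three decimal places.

0.053 TB

Total = 329 × 160.61 MB = 52840.69 MB
= 52840.69 × 1,000,000 bytes = 52,840,690,000 bytes
1 TB = 1,000,000,000,000 bytes
52,840,690,000 / 1,000,000,000,000 = 0.053 TB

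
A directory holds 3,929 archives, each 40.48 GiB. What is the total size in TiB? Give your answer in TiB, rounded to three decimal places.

155.318 TiB

Total = 3,929 × 40.48 GiB = 159045.92 GiB
= 159045.92 × 1,073,741,824 bytes = 170,774,256,240,558.08 bytes
1 TiB = 1,099,511,627,776 bytes
170,774,256,240,558.08 / 1,099,511,627,776 = 155.318 TiB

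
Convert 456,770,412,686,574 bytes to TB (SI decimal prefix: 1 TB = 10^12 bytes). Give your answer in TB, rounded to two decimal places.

456.77 TB

456,770,412,686,574 bytes given.
1 TB = 1,000,000,000,000 bytes
456,770,412,686,574 / 1,000,000,000,000 = 456.77 TB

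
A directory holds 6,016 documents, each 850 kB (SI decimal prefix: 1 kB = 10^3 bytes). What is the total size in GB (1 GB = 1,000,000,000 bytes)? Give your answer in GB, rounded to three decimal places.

Total = 6,016 × 850 kB = 5,113,600 kB
= 5,113,600 × 1,000 bytes = 5,113,600,000 bytes
1 GB = 1,000,000,000 bytes
5,113,600,000 / 1,000,000,000 = 5.114 GB

5.114 GB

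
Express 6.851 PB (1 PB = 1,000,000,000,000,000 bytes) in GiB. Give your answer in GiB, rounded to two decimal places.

6,380,490.96 GiB

6.851 PB × 1,000,000,000,000,000 bytes/PB = 6,851,000,000,000,000 bytes
1 GiB = 2^30 bytes = 1,073,741,824 bytes
6,851,000,000,000,000 / 1,073,741,824 = 6,380,490.96 GiB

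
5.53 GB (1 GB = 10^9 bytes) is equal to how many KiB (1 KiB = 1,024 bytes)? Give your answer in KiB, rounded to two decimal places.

5,400,390.63 KiB

5.53 GB × 1,000,000,000 bytes/GB = 5,530,000,000 bytes
1 KiB = 2^10 bytes = 1,024 bytes
5,530,000,000 / 1,024 = 5,400,390.63 KiB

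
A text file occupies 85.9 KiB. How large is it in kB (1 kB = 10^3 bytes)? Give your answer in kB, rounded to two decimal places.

85.9 KiB × 1,024 bytes/KiB = 87,961.6 bytes
1 kB = 1,000 bytes
87,961.6 / 1,000 = 87.96 kB

87.96 kB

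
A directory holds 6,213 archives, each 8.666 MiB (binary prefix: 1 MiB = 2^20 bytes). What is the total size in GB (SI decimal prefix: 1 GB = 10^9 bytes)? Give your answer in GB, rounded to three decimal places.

Total = 6,213 × 8.666 MiB = 53841.858 MiB
= 53841.858 × 1,048,576 bytes = 56,457,280,094.208 bytes
1 GB = 1,000,000,000 bytes
56,457,280,094.208 / 1,000,000,000 = 56.457 GB

56.457 GB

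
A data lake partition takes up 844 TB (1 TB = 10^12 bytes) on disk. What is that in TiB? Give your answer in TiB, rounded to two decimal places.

844 TB × 1,000,000,000,000 bytes/TB = 844,000,000,000,000 bytes
1 TiB = 1,099,511,627,776 bytes
844,000,000,000,000 / 1,099,511,627,776 = 767.61 TiB

767.61 TiB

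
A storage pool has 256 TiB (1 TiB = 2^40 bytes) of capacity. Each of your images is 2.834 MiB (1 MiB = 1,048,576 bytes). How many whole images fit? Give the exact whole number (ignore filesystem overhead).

94,719,638

Capacity: 256 TiB = 281,474,976,710,656 bytes
Per item: 2.834 MiB = 2,971,664.384 bytes
⌊281,474,976,710,656 / 2,971,664.384⌋ = 94,719,638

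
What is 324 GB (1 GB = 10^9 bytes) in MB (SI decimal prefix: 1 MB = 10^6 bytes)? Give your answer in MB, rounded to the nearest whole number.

324,000 MB

324 GB = 324 × 10^9 bytes = 324,000,000,000 bytes
1 MB = 1,000,000 bytes
324,000,000,000 / 1,000,000 = 324,000 MB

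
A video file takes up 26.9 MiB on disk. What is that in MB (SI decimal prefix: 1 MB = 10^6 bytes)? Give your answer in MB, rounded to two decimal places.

28.21 MB

26.9 MiB = 26.9 × 2^20 bytes = 28,206,694.4 bytes
1 MB = 10^6 bytes = 1,000,000 bytes
28,206,694.4 / 1,000,000 = 28.21 MB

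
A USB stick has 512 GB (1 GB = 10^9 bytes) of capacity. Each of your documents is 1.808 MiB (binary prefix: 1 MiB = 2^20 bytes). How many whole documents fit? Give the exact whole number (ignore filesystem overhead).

270,067

Capacity: 512 GB = 512,000,000,000 bytes
Per item: 1.808 MiB = 1,895,825.408 bytes
⌊512,000,000,000 / 1,895,825.408⌋ = 270,067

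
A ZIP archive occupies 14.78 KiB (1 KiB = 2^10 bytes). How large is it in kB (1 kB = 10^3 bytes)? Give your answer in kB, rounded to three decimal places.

14.78 KiB = 14.78 × 2^10 bytes = 15,134.72 bytes
1 kB = 1,000 bytes
15,134.72 / 1,000 = 15.135 kB

15.135 kB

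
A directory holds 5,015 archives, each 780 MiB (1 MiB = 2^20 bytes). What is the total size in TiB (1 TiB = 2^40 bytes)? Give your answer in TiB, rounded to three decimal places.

3.730 TiB

Total = 5,015 × 780 MiB = 3,911,700 MiB
= 3,911,700 × 1,048,576 bytes = 4,101,714,739,200 bytes
1 TiB = 1,099,511,627,776 bytes
4,101,714,739,200 / 1,099,511,627,776 = 3.730 TiB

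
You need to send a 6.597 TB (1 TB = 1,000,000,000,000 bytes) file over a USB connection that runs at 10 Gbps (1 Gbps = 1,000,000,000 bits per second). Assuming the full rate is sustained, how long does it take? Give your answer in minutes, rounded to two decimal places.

87.96 minutes

6.597 TB = 6,597,000,000,000 bytes = 52,776,000,000,000 bits
10 Gbps = 10,000,000,000 bits/s
time = 52,776,000,000,000 / 10,000,000,000 = 5,277.600 s
5,277.600 s / 60 = 87.96 minutes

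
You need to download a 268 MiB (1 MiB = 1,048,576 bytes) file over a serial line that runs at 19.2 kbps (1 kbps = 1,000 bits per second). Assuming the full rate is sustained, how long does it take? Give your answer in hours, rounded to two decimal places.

268 MiB = 281,018,368 bytes = 2,248,146,944 bits
19.2 kbps = 19,200 bits/s
time = 2,248,146,944 / 19,200 = 117,090.9867 s
117,090.9867 s / 3600 = 32.53 hours

32.53 hours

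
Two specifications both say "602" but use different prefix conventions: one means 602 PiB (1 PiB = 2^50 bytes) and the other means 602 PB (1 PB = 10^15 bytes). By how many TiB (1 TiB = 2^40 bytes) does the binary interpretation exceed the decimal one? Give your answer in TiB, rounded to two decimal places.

68,932.19 TiB

602 PiB = 602 × 1,125,899,906,842,624 = 677,791,743,919,259,648 bytes
602 PB = 602 × 1,000,000,000,000,000 = 602,000,000,000,000,000 bytes
difference = 75,791,743,919,259,648 bytes
75,791,743,919,259,648 / 1,099,511,627,776 = 68,932.19 TiB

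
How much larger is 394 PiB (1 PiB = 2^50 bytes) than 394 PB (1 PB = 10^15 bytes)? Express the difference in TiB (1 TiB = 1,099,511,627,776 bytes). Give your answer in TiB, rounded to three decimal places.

394 PiB = 394 × 1,125,899,906,842,624 = 443,604,563,295,993,856 bytes
394 PB = 394 × 1,000,000,000,000,000 = 394,000,000,000,000,000 bytes
difference = 49,604,563,295,993,856 bytes
49,604,563,295,993,856 / 1,099,511,627,776 = 45,115.088 TiB

45,115.088 TiB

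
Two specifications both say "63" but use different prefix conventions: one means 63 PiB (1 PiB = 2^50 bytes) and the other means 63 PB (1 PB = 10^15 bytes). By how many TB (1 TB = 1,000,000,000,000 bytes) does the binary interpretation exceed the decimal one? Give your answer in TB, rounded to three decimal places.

63 PiB = 63 × 1,125,899,906,842,624 = 70,931,694,131,085,312 bytes
63 PB = 63 × 1,000,000,000,000,000 = 63,000,000,000,000,000 bytes
difference = 7,931,694,131,085,312 bytes
7,931,694,131,085,312 / 1,000,000,000,000 = 7,931.694 TB

7,931.694 TB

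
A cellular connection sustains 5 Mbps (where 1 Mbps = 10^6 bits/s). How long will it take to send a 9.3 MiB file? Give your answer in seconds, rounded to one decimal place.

15.6 seconds

9.3 MiB = 9,751,756.8 bytes = 78,014,054.4 bits
5 Mbps = 5,000,000 bits/s
time = 78,014,054.4 / 5,000,000 = 15.6 s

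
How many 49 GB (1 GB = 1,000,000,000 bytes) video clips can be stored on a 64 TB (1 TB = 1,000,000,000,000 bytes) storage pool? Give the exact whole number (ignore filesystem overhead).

1,306

Capacity: 64 TB = 64,000,000,000,000 bytes
Per item: 49 GB = 49,000,000,000 bytes
⌊64,000,000,000,000 / 49,000,000,000⌋ = 1,306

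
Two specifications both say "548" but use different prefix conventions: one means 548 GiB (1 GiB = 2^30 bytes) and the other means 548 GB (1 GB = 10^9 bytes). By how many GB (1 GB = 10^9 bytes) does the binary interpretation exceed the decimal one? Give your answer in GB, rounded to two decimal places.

40.41 GB

548 GiB = 548 × 1,073,741,824 = 588,410,519,552 bytes
548 GB = 548 × 1,000,000,000 = 548,000,000,000 bytes
difference = 40,410,519,552 bytes
40,410,519,552 / 1,000,000,000 = 40.41 GB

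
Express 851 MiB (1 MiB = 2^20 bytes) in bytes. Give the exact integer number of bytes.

892,338,176 bytes

851 × 1,048,576 = 892,338,176 bytes  (1 MiB = 2^20 bytes)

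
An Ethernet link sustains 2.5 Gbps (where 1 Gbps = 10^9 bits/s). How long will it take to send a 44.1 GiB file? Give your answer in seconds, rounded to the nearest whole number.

44.1 GiB = 47,352,014,438.4 bytes = 378,816,115,507.2 bits
2.5 Gbps = 2,500,000,000 bits/s
time = 378,816,115,507.2 / 2,500,000,000 = 152 s

152 seconds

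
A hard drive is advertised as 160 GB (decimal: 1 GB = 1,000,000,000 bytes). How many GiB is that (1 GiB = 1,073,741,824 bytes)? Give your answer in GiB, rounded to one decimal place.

160 GB × 1,000,000,000 bytes/GB = 160,000,000,000 bytes
1 GiB = 2^30 bytes = 1,073,741,824 bytes
160,000,000,000 / 1,073,741,824 = 149.0 GiB

149.0 GiB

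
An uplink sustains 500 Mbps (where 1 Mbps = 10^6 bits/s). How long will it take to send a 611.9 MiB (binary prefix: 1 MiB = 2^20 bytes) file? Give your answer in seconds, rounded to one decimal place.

611.9 MiB = 641,623,654.4 bytes = 5,132,989,235.2 bits
500 Mbps = 500,000,000 bits/s
time = 5,132,989,235.2 / 500,000,000 = 10.3 s

10.3 seconds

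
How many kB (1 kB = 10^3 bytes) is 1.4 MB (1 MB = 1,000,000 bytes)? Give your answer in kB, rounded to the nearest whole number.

1,400 kB

1.4 MB = 1.4 × 10^6 bytes = 1,400,000 bytes
1 kB = 1,000 bytes
1,400,000 / 1,000 = 1,400 kB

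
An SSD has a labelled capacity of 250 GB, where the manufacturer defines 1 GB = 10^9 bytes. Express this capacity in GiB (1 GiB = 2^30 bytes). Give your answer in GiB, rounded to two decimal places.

232.83 GiB

250 GB × 1,000,000,000 bytes/GB = 250,000,000,000 bytes
1 GiB = 1,073,741,824 bytes
250,000,000,000 / 1,073,741,824 = 232.83 GiB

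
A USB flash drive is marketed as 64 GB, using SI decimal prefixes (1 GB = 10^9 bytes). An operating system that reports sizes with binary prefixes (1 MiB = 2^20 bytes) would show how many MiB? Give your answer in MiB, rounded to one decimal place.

61,035.2 MiB

64 GB × 1,000,000,000 bytes/GB = 64,000,000,000 bytes
1 MiB = 1,048,576 bytes
64,000,000,000 / 1,048,576 = 61,035.2 MiB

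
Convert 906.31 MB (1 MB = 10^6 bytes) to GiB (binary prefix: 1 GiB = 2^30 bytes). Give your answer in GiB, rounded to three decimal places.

906.31 MB = 906.31 × 10^6 bytes = 906,310,000 bytes
1 GiB = 1,073,741,824 bytes
906,310,000 / 1,073,741,824 = 0.844 GiB

0.844 GiB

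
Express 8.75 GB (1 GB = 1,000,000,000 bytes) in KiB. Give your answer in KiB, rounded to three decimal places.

8,544,921.875 KiB

8.75 GB × 1,000,000,000 bytes/GB = 8,750,000,000 bytes
1 KiB = 1,024 bytes
8,750,000,000 / 1,024 = 8,544,921.875 KiB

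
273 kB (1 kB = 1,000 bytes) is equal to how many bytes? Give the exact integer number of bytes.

273 × 1,000 = 273,000 bytes

273,000 bytes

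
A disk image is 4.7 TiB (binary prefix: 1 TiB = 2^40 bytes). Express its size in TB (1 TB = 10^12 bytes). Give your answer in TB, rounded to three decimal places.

4.7 TiB = 4.7 × 2^40 bytes = 5,167,704,650,547.2 bytes
1 TB = 10^12 bytes = 1,000,000,000,000 bytes
5,167,704,650,547.2 / 1,000,000,000,000 = 5.168 TB

5.168 TB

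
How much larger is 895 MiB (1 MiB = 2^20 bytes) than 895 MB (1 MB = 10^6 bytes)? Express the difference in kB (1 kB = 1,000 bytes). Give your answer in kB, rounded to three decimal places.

895 MiB = 895 × 1,048,576 = 938,475,520 bytes
895 MB = 895 × 1,000,000 = 895,000,000 bytes
difference = 43,475,520 bytes
43,475,520 / 1,000 = 43,475.520 kB

43,475.520 kB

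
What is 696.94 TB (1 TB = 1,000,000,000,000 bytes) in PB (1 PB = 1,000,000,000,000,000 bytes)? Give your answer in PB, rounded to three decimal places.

696.94 TB = 696.94 × 10^12 bytes = 696,940,000,000,000 bytes
1 PB = 10^15 bytes = 1,000,000,000,000,000 bytes
696,940,000,000,000 / 1,000,000,000,000,000 = 0.697 PB

0.697 PB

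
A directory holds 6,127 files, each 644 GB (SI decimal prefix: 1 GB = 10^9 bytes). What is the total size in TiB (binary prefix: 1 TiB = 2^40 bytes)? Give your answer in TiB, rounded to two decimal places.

3,588.67 TiB

Total = 6,127 × 644 GB = 3,945,788 GB
= 3,945,788 × 1,000,000,000 bytes = 3,945,788,000,000,000 bytes
1 TiB = 1,099,511,627,776 bytes
3,945,788,000,000,000 / 1,099,511,627,776 = 3,588.67 TiB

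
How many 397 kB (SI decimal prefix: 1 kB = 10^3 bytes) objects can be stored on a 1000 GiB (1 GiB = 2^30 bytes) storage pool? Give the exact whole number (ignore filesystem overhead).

2,704,639

Capacity: 1000 GiB = 1,073,741,824,000 bytes
Per item: 397 kB = 397,000 bytes
⌊1,073,741,824,000 / 397,000⌋ = 2,704,639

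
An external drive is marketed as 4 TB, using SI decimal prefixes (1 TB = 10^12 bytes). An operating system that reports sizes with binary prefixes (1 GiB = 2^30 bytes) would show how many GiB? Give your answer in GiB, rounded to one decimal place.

4 TB = 4 × 10^12 bytes = 4,000,000,000,000 bytes
1 GiB = 1,073,741,824 bytes
4,000,000,000,000 / 1,073,741,824 = 3,725.3 GiB

3,725.3 GiB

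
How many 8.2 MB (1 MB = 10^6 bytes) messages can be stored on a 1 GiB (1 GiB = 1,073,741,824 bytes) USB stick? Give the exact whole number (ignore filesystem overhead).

Capacity: 1 GiB = 1,073,741,824 bytes
Per item: 8.2 MB = 8,200,000 bytes
⌊1,073,741,824 / 8,200,000⌋ = 130

130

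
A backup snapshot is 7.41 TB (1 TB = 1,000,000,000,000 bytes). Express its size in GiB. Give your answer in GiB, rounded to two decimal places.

7.41 TB = 7.41 × 10^12 bytes = 7,410,000,000,000 bytes
1 GiB = 2^30 bytes = 1,073,741,824 bytes
7,410,000,000,000 / 1,073,741,824 = 6,901.10 GiB

6,901.10 GiB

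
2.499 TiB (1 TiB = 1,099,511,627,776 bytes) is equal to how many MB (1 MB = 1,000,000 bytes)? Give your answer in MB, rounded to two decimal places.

2,747,679.56 MB

2.499 TiB × 1,099,511,627,776 bytes/TiB = 2,747,679,557,812.224 bytes
1 MB = 10^6 bytes = 1,000,000 bytes
2,747,679,557,812.224 / 1,000,000 = 2,747,679.56 MB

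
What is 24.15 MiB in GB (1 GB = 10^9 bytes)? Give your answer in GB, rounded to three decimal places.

0.025 GB

24.15 MiB × 1,048,576 bytes/MiB = 25,323,110.4 bytes
1 GB = 10^9 bytes = 1,000,000,000 bytes
25,323,110.4 / 1,000,000,000 = 0.025 GB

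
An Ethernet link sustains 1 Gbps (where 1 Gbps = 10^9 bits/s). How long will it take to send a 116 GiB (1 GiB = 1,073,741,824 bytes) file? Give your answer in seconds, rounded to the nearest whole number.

116 GiB = 124,554,051,584 bytes = 996,432,412,672 bits
1 Gbps = 1,000,000,000 bits/s
time = 996,432,412,672 / 1,000,000,000 = 996 s

996 seconds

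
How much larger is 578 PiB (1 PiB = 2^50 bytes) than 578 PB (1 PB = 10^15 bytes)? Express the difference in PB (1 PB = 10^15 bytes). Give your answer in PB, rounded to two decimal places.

72.77 PB

578 PiB = 578 × 1,125,899,906,842,624 = 650,770,146,155,036,672 bytes
578 PB = 578 × 1,000,000,000,000,000 = 578,000,000,000,000,000 bytes
difference = 72,770,146,155,036,672 bytes
72,770,146,155,036,672 / 1,000,000,000,000,000 = 72.77 PB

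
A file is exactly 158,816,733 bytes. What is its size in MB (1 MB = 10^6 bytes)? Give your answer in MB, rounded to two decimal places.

158,816,733 bytes given.
1 MB = 10^6 bytes = 1,000,000 bytes
158,816,733 / 1,000,000 = 158.82 MB

158.82 MB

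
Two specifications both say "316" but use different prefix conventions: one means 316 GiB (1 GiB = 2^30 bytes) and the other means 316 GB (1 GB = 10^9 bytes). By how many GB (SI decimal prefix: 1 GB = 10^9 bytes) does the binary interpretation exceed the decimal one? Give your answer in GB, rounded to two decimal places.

316 GiB = 316 × 1,073,741,824 = 339,302,416,384 bytes
316 GB = 316 × 1,000,000,000 = 316,000,000,000 bytes
difference = 23,302,416,384 bytes
23,302,416,384 / 1,000,000,000 = 23.30 GB

23.30 GB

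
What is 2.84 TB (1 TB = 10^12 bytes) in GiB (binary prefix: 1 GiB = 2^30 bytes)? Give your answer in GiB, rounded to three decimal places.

2.84 TB × 1,000,000,000,000 bytes/TB = 2,840,000,000,000 bytes
1 GiB = 2^30 bytes = 1,073,741,824 bytes
2,840,000,000,000 / 1,073,741,824 = 2,644.956 GiB

2,644.956 GiB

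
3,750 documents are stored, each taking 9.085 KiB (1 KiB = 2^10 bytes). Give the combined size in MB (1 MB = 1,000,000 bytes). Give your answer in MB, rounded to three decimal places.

34.886 MB

Total = 3,750 × 9.085 KiB = 34068.75 KiB
= 34068.75 × 1,024 bytes = 34,886,400 bytes
1 MB = 1,000,000 bytes
34,886,400 / 1,000,000 = 34.886 MB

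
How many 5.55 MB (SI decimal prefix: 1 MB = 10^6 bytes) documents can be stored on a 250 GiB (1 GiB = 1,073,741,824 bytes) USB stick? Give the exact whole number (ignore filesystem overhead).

Capacity: 250 GiB = 268,435,456,000 bytes
Per item: 5.55 MB = 5,550,000 bytes
⌊268,435,456,000 / 5,550,000⌋ = 48,366

48,366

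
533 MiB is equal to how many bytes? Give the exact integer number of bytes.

533 × 1,048,576 = 558,891,008 bytes

558,891,008 bytes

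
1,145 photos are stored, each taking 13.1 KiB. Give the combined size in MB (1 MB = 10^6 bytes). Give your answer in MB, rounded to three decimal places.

15.359 MB

Total = 1,145 × 13.1 KiB = 14999.5 KiB
= 14999.5 × 1,024 bytes = 15,359,488 bytes
1 MB = 1,000,000 bytes
15,359,488 / 1,000,000 = 15.359 MB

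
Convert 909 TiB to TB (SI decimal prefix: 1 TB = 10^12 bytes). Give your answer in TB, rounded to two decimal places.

999.46 TB

909 TiB × 1,099,511,627,776 bytes/TiB = 999,456,069,648,384 bytes
1 TB = 1,000,000,000,000 bytes
999,456,069,648,384 / 1,000,000,000,000 = 999.46 TB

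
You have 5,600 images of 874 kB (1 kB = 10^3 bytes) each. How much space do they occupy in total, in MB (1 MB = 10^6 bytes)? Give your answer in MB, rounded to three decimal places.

4,894.400 MB

Total = 5,600 × 874 kB = 4,894,400 kB
= 4,894,400 × 1,000 bytes = 4,894,400,000 bytes
1 MB = 1,000,000 bytes
4,894,400,000 / 1,000,000 = 4,894.400 MB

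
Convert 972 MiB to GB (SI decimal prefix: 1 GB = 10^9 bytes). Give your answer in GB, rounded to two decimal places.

972 MiB = 972 × 2^20 bytes = 1,019,215,872 bytes
1 GB = 10^9 bytes = 1,000,000,000 bytes
1,019,215,872 / 1,000,000,000 = 1.02 GB

1.02 GB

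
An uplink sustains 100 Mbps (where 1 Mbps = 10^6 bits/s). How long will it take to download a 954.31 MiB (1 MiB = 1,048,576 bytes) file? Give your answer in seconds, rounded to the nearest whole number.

80 seconds

954.31 MiB = 1,000,666,562.56 bytes = 8,005,332,500.48 bits
100 Mbps = 100,000,000 bits/s
time = 8,005,332,500.48 / 100,000,000 = 80 s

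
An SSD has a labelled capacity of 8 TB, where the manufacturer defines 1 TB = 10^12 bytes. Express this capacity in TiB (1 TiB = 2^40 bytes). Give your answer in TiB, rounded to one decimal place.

7.3 TiB

8 TB × 1,000,000,000,000 bytes/TB = 8,000,000,000,000 bytes
1 TiB = 1,099,511,627,776 bytes
8,000,000,000,000 / 1,099,511,627,776 = 7.3 TiB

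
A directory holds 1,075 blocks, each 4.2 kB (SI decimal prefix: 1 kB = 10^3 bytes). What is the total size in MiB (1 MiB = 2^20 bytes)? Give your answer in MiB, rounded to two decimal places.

Total = 1,075 × 4.2 kB = 4515 kB
= 4515 × 1,000 bytes = 4,515,000 bytes
1 MiB = 1,048,576 bytes
4,515,000 / 1,048,576 = 4.31 MiB

4.31 MiB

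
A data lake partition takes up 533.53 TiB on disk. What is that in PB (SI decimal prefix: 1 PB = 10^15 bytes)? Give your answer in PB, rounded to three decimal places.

0.587 PB

533.53 TiB = 533.53 × 2^40 bytes = 586,622,438,767,329.28 bytes
1 PB = 1,000,000,000,000,000 bytes
586,622,438,767,329.28 / 1,000,000,000,000,000 = 0.587 PB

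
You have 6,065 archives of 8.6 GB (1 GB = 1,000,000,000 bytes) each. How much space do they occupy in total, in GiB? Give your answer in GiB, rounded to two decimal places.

48,576.85 GiB

Total = 6,065 × 8.6 GB = 52,159 GB
= 52,159 × 1,000,000,000 bytes = 52,159,000,000,000 bytes
1 GiB = 1,073,741,824 bytes
52,159,000,000,000 / 1,073,741,824 = 48,576.85 GiB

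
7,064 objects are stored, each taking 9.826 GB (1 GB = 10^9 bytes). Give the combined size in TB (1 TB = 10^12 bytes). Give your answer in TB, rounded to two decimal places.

Total = 7,064 × 9.826 GB = 69410.864 GB
= 69410.864 × 1,000,000,000 bytes = 69,410,864,000,000 bytes
1 TB = 1,000,000,000,000 bytes
69,410,864,000,000 / 1,000,000,000,000 = 69.41 TB

69.41 TB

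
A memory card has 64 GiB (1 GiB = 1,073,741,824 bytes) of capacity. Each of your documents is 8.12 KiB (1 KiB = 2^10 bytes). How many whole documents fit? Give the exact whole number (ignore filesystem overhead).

Capacity: 64 GiB = 68,719,476,736 bytes
Per item: 8.12 KiB = 8,314.88 bytes
⌊68,719,476,736 / 8,314.88⌋ = 8,264,638

8,264,638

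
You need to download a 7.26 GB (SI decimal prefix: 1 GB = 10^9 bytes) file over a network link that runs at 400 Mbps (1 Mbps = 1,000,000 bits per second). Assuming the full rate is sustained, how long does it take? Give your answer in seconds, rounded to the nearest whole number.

7.26 GB = 7,260,000,000 bytes = 58,080,000,000 bits
400 Mbps = 400,000,000 bits/s
time = 58,080,000,000 / 400,000,000 = 145 s

145 seconds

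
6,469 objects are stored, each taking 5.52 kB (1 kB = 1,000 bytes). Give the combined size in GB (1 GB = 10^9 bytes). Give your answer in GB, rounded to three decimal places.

Total = 6,469 × 5.52 kB = 35708.88 kB
= 35708.88 × 1,000 bytes = 35,708,880 bytes
1 GB = 1,000,000,000 bytes
35,708,880 / 1,000,000,000 = 0.036 GB

0.036 GB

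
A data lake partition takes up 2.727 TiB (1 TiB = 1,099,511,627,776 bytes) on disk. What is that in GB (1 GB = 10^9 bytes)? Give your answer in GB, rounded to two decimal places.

2.727 TiB × 1,099,511,627,776 bytes/TiB = 2,998,368,208,945.152 bytes
1 GB = 10^9 bytes = 1,000,000,000 bytes
2,998,368,208,945.152 / 1,000,000,000 = 2,998.37 GB

2,998.37 GB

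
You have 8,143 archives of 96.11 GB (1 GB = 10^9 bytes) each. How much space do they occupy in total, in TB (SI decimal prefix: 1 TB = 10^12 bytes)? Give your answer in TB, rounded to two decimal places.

782.62 TB

Total = 8,143 × 96.11 GB = 782623.73 GB
= 782623.73 × 1,000,000,000 bytes = 782,623,730,000,000 bytes
1 TB = 1,000,000,000,000 bytes
782,623,730,000,000 / 1,000,000,000,000 = 782.62 TB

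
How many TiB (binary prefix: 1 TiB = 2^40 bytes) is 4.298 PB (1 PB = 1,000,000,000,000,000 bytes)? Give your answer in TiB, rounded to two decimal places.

4.298 PB = 4.298 × 10^15 bytes = 4,298,000,000,000,000 bytes
1 TiB = 2^40 bytes = 1,099,511,627,776 bytes
4,298,000,000,000,000 / 1,099,511,627,776 = 3,909.01 TiB

3,909.01 TiB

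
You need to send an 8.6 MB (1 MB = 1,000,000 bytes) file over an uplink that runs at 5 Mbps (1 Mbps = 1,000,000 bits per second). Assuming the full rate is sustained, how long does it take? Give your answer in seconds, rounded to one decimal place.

13.8 seconds

8.6 MB = 8,600,000 bytes = 68,800,000 bits
5 Mbps = 5,000,000 bits/s
time = 68,800,000 / 5,000,000 = 13.8 s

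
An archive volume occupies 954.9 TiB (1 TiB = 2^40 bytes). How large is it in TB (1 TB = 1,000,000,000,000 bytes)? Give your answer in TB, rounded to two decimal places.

1,049.92 TB

954.9 TiB × 1,099,511,627,776 bytes/TiB = 1,049,923,653,363,302.4 bytes
1 TB = 10^12 bytes = 1,000,000,000,000 bytes
1,049,923,653,363,302.4 / 1,000,000,000,000 = 1,049.92 TB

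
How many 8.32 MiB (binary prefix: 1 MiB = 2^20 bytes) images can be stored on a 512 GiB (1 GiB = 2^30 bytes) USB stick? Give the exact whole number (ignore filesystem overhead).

63,015

Capacity: 512 GiB = 549,755,813,888 bytes
Per item: 8.32 MiB = 8,724,152.32 bytes
⌊549,755,813,888 / 8,724,152.32⌋ = 63,015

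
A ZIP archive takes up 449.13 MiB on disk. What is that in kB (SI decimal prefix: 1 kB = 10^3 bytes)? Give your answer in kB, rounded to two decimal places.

470,946.94 kB

449.13 MiB = 449.13 × 2^20 bytes = 470,946,938.88 bytes
1 kB = 1,000 bytes
470,946,938.88 / 1,000 = 470,946.94 kB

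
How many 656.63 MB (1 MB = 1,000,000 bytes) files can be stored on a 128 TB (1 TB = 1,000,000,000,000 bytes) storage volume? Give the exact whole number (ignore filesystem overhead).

194,934

Capacity: 128 TB = 128,000,000,000,000 bytes
Per item: 656.63 MB = 656,630,000 bytes
⌊128,000,000,000,000 / 656,630,000⌋ = 194,934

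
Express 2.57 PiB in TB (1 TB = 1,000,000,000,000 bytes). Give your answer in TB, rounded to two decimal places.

2.57 PiB = 2.57 × 2^50 bytes = 2,893,562,760,585,543.68 bytes
1 TB = 1,000,000,000,000 bytes
2,893,562,760,585,543.68 / 1,000,000,000,000 = 2,893.56 TB

2,893.56 TB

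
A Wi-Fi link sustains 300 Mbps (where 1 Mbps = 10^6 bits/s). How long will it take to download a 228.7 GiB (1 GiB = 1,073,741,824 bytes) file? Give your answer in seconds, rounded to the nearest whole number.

228.7 GiB = 245,564,755,148.8 bytes = 1,964,518,041,190.4 bits
300 Mbps = 300,000,000 bits/s
time = 1,964,518,041,190.4 / 300,000,000 = 6,548 s

6,548 seconds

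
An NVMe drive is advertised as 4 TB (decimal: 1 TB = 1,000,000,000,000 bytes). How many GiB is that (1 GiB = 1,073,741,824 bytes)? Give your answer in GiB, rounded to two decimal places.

3,725.29 GiB

4 TB = 4 × 10^12 bytes = 4,000,000,000,000 bytes
1 GiB = 1,073,741,824 bytes
4,000,000,000,000 / 1,073,741,824 = 3,725.29 GiB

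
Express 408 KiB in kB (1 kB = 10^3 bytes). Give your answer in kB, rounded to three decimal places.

417.792 kB

408 KiB × 1,024 bytes/KiB = 417,792 bytes
1 kB = 1,000 bytes
417,792 / 1,000 = 417.792 kB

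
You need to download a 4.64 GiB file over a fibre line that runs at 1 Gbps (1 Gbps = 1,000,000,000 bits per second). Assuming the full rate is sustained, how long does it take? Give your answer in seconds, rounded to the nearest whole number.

40 seconds

4.64 GiB = 4,982,162,063.36 bytes = 39,857,296,506.88 bits
1 Gbps = 1,000,000,000 bits/s
time = 39,857,296,506.88 / 1,000,000,000 = 40 s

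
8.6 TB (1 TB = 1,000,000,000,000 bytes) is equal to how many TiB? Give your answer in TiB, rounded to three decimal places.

8.6 TB × 1,000,000,000,000 bytes/TB = 8,600,000,000,000 bytes
1 TiB = 2^40 bytes = 1,099,511,627,776 bytes
8,600,000,000,000 / 1,099,511,627,776 = 7.822 TiB

7.822 TiB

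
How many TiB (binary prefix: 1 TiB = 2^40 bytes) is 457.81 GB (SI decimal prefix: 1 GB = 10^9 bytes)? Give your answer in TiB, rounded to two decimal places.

457.81 GB = 457.81 × 10^9 bytes = 457,810,000,000 bytes
1 TiB = 1,099,511,627,776 bytes
457,810,000,000 / 1,099,511,627,776 = 0.42 TiB

0.42 TiB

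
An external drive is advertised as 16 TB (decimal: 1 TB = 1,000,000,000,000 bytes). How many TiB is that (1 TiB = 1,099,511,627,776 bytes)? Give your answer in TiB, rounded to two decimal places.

16 TB = 16 × 10^12 bytes = 16,000,000,000,000 bytes
1 TiB = 1,099,511,627,776 bytes
16,000,000,000,000 / 1,099,511,627,776 = 14.55 TiB

14.55 TiB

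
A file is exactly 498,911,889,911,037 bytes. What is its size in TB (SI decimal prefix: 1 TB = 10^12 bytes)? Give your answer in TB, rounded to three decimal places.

498,911,889,911,037 bytes given.
1 TB = 1,000,000,000,000 bytes
498,911,889,911,037 / 1,000,000,000,000 = 498.912 TB

498.912 TB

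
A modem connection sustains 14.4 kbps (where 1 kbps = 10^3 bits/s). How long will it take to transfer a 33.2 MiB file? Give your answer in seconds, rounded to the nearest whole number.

33.2 MiB = 34,812,723.2 bytes = 278,501,785.6 bits
14.4 kbps = 14,400 bits/s
time = 278,501,785.6 / 14,400 = 19,340 s

19,340 seconds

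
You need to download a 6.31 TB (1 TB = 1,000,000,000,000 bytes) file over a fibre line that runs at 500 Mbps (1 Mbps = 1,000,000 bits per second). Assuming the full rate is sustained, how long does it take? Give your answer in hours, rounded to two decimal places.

6.31 TB = 6,310,000,000,000 bytes = 50,480,000,000,000 bits
500 Mbps = 500,000,000 bits/s
time = 50,480,000,000,000 / 500,000,000 = 100,960.0000 s
100,960.0000 s / 3600 = 28.04 hours

28.04 hours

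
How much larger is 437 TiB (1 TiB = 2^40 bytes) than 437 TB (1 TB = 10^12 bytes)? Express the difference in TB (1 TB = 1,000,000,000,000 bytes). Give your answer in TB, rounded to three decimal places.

43.487 TB

437 TiB = 437 × 1,099,511,627,776 = 480,486,581,338,112 bytes
437 TB = 437 × 1,000,000,000,000 = 437,000,000,000,000 bytes
difference = 43,486,581,338,112 bytes
43,486,581,338,112 / 1,000,000,000,000 = 43.487 TB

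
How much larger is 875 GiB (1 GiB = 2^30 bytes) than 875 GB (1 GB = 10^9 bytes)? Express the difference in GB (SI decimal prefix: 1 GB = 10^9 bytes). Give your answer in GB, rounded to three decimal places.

875 GiB = 875 × 1,073,741,824 = 939,524,096,000 bytes
875 GB = 875 × 1,000,000,000 = 875,000,000,000 bytes
difference = 64,524,096,000 bytes
64,524,096,000 / 1,000,000,000 = 64.524 GB

64.524 GB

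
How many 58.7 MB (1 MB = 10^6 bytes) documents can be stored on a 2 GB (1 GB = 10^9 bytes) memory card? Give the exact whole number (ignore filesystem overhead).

Capacity: 2 GB = 2,000,000,000 bytes
Per item: 58.7 MB = 58,700,000 bytes
⌊2,000,000,000 / 58,700,000⌋ = 34

34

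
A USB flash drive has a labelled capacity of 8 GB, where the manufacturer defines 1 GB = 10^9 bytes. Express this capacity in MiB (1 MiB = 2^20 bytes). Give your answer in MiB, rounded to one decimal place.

7,629.4 MiB

8 GB × 1,000,000,000 bytes/GB = 8,000,000,000 bytes
1 MiB = 1,048,576 bytes
8,000,000,000 / 1,048,576 = 7,629.4 MiB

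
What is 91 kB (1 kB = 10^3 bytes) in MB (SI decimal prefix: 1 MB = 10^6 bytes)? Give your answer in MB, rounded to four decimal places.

91 kB = 91 × 10^3 bytes = 91,000 bytes
1 MB = 1,000,000 bytes
91,000 / 1,000,000 = 0.0910 MB

0.0910 MB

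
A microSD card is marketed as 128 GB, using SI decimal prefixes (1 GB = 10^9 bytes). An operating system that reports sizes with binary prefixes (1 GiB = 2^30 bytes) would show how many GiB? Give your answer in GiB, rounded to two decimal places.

128 GB = 128 × 10^9 bytes = 128,000,000,000 bytes
1 GiB = 2^30 bytes = 1,073,741,824 bytes
128,000,000,000 / 1,073,741,824 = 119.21 GiB

119.21 GiB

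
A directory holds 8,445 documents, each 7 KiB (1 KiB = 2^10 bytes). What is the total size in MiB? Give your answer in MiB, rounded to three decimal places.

57.729 MiB

Total = 8,445 × 7 KiB = 59,115 KiB
= 59,115 × 1,024 bytes = 60,533,760 bytes
1 MiB = 1,048,576 bytes
60,533,760 / 1,048,576 = 57.729 MiB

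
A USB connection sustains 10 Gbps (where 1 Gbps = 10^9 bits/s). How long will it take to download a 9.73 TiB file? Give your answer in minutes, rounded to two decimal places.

9.73 TiB = 10,698,248,138,260.48 bytes = 85,585,985,106,083.84 bits
10 Gbps = 10,000,000,000 bits/s
time = 85,585,985,106,083.84 / 10,000,000,000 = 8,558.599 s
8,558.599 s / 60 = 142.64 minutes

142.64 minutes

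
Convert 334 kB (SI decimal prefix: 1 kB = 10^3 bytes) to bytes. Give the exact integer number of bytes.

334,000 bytes

334 × 1,000 = 334,000 bytes  (1 kB = 10^3 bytes)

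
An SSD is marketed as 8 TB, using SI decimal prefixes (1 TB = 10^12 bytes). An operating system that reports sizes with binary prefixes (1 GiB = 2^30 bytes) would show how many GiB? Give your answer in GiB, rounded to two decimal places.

8 TB = 8 × 10^12 bytes = 8,000,000,000,000 bytes
1 GiB = 1,073,741,824 bytes
8,000,000,000,000 / 1,073,741,824 = 7,450.58 GiB

7,450.58 GiB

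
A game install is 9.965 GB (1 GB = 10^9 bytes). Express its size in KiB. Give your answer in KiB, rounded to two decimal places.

9.965 GB = 9.965 × 10^9 bytes = 9,965,000,000 bytes
1 KiB = 1,024 bytes
9,965,000,000 / 1,024 = 9,731,445.31 KiB

9,731,445.31 KiB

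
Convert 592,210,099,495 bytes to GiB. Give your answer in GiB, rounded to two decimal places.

592,210,099,495 bytes given.
1 GiB = 1,073,741,824 bytes
592,210,099,495 / 1,073,741,824 = 551.54 GiB

551.54 GiB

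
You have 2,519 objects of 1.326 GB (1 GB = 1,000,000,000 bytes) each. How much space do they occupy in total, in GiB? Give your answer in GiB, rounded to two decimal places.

Total = 2,519 × 1.326 GB = 3340.194 GB
= 3340.194 × 1,000,000,000 bytes = 3,340,194,000,000 bytes
1 GiB = 1,073,741,824 bytes
3,340,194,000,000 / 1,073,741,824 = 3,110.80 GiB

3,110.80 GiB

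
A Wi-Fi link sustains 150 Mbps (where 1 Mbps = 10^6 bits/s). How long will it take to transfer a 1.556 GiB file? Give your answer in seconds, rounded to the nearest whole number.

1.556 GiB = 1,670,742,278.144 bytes = 13,365,938,225.152 bits
150 Mbps = 150,000,000 bits/s
time = 13,365,938,225.152 / 150,000,000 = 89 s

89 seconds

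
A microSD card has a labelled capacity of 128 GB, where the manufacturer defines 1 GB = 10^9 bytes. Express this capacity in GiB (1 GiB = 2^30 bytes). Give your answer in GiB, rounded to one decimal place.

119.2 GiB

128 GB = 128 × 10^9 bytes = 128,000,000,000 bytes
1 GiB = 2^30 bytes = 1,073,741,824 bytes
128,000,000,000 / 1,073,741,824 = 119.2 GiB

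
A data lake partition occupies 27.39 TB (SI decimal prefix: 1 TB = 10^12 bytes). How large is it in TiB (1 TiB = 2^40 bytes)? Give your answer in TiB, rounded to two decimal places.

24.91 TiB

27.39 TB = 27.39 × 10^12 bytes = 27,390,000,000,000 bytes
1 TiB = 1,099,511,627,776 bytes
27,390,000,000,000 / 1,099,511,627,776 = 24.91 TiB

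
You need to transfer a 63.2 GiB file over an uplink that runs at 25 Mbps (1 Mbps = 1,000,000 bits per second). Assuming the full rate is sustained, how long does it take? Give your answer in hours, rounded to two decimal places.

63.2 GiB = 67,860,483,276.8 bytes = 542,883,866,214.4 bits
25 Mbps = 25,000,000 bits/s
time = 542,883,866,214.4 / 25,000,000 = 21,715.3546 s
21,715.3546 s / 3600 = 6.03 hours

6.03 hours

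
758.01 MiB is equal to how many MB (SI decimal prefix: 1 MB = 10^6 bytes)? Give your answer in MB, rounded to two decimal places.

758.01 MiB × 1,048,576 bytes/MiB = 794,831,093.76 bytes
1 MB = 10^6 bytes = 1,000,000 bytes
794,831,093.76 / 1,000,000 = 794.83 MB

794.83 MB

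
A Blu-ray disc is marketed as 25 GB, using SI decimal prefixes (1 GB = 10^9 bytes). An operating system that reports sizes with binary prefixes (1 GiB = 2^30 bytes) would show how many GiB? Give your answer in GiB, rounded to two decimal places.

23.28 GiB

25 GB × 1,000,000,000 bytes/GB = 25,000,000,000 bytes
1 GiB = 1,073,741,824 bytes
25,000,000,000 / 1,073,741,824 = 23.28 GiB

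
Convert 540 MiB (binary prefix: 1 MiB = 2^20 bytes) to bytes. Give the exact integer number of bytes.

566,231,040 bytes

540 × 1,048,576 = 566,231,040 bytes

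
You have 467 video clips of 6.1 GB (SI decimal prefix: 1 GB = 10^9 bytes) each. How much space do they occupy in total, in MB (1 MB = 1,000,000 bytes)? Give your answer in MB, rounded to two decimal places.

Total = 467 × 6.1 GB = 2848.7 GB
= 2848.7 × 1,000,000,000 bytes = 2,848,700,000,000 bytes
1 MB = 1,000,000 bytes
2,848,700,000,000 / 1,000,000 = 2,848,700.00 MB

2,848,700.00 MB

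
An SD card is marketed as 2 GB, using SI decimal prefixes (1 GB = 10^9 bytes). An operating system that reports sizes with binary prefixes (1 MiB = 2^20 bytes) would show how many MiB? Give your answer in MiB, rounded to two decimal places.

1,907.35 MiB

2 GB × 1,000,000,000 bytes/GB = 2,000,000,000 bytes
1 MiB = 1,048,576 bytes
2,000,000,000 / 1,048,576 = 1,907.35 MiB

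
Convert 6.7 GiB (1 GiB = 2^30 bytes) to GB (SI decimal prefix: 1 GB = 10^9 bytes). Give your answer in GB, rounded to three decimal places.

7.194 GB

6.7 GiB = 6.7 × 2^30 bytes = 7,194,070,220.8 bytes
1 GB = 10^9 bytes = 1,000,000,000 bytes
7,194,070,220.8 / 1,000,000,000 = 7.194 GB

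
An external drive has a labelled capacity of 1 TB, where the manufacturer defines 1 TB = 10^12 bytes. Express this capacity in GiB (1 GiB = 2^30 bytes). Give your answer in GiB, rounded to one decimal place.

1 TB = 1 × 10^12 bytes = 1,000,000,000,000 bytes
1 GiB = 2^30 bytes = 1,073,741,824 bytes
1,000,000,000,000 / 1,073,741,824 = 931.3 GiB

931.3 GiB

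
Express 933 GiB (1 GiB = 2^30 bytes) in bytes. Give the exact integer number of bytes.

1,001,801,121,792 bytes

933 × 1,073,741,824 = 1,001,801,121,792 bytes  (1 GiB = 2^30 bytes)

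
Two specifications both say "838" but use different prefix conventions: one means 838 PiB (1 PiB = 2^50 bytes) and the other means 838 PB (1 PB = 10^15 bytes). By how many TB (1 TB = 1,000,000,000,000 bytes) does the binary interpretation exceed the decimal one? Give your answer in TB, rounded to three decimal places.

838 PiB = 838 × 1,125,899,906,842,624 = 943,504,121,934,118,912 bytes
838 PB = 838 × 1,000,000,000,000,000 = 838,000,000,000,000,000 bytes
difference = 105,504,121,934,118,912 bytes
105,504,121,934,118,912 / 1,000,000,000,000 = 105,504.122 TB

105,504.122 TB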